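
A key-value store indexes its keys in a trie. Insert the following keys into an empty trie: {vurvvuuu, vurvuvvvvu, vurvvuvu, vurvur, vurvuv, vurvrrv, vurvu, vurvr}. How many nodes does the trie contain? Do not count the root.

20

Insert word by word; a character creates a node only if that edge doesn't already exist:
  "vurvvuuu" → 8 new (v, u, r, v, v, u, u, u)
  "vurvuvvvvu" → prefix "vurv" already present; 6 new (u, v, v, v, v, u)
  "vurvvuvu" → prefix "vurvvu" already present; 2 new (v, u)
  "vurvur" → prefix "vurvu" already present; 1 new (r)
  "vurvuv" → prefix "vurvuv" already present; 0 new (none)
  "vurvrrv" → prefix "vurv" already present; 3 new (r, r, v)
  "vurvu" → prefix "vurvu" already present; 0 new (none)
  "vurvr" → prefix "vurvr" already present; 0 new (none)
Total nodes = 8 + 6 + 2 + 1 + 0 + 3 + 0 + 0 = 20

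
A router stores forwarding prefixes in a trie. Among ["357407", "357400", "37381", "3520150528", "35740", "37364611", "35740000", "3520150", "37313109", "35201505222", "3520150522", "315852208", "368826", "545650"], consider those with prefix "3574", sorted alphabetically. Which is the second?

Filter for "3574…" and sort: "35740", "357400", "35740000", "357407"
Position 2: 357400

357400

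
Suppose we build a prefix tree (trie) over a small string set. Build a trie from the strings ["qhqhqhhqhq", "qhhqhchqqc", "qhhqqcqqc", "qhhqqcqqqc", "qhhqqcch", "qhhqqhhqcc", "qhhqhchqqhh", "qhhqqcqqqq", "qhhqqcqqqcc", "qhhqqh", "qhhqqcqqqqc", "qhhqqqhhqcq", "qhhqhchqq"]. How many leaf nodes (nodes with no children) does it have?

Leaves are exactly the stored words that no other stored word extends.
Those words: "qhhqhchqqc", "qhhqhchqqhh", "qhhqqcch", "qhhqqcqqc", "qhhqqcqqqcc", "qhhqqcqqqqc", "qhhqqhhqcc", "qhhqqqhhqcq", "qhqhqhhqhq"
Leaf count: 9

9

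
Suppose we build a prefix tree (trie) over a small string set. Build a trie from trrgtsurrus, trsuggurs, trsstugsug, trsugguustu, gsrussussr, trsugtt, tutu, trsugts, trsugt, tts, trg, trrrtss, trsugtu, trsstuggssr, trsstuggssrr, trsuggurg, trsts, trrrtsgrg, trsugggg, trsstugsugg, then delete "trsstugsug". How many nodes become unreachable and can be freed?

After clearing the end-marker at "trsstugsug", prune upward until reaching a node still needed by another word.
Every node on "trsstugsug" is still needed (e.g. by "trsstugsugg"), so nothing is freed.
Nodes removed: 0

0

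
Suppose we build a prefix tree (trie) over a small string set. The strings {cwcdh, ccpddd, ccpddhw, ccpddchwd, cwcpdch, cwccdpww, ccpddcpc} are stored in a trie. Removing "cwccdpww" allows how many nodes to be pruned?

5

Walk "cwccdpww" from the leaf back toward the root, removing each node that no remaining word uses.
The suffix "cdpww" (5 nodes) is used only by "cwccdpww"; the node for "cwc" still has the child "d", so pruning stops there.
Nodes removed: 5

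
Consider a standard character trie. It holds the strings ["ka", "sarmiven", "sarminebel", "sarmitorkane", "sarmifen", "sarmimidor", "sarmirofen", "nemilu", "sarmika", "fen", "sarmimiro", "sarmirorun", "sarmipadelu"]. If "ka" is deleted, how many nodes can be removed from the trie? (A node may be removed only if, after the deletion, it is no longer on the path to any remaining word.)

2

After clearing the end-marker at "ka", prune upward until reaching a node still needed by another word.
No other word shares any prefix with "ka", so all 2 of its nodes go.
Nodes removed: 2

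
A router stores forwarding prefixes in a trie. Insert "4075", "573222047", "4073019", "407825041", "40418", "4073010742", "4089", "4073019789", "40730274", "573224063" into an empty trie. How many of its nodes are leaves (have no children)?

Leaves are exactly the stored words that no other stored word extends.
Those words: "40418", "4073010742", "4073019789", "40730274", "4075", "407825041", "4089", "573222047", "573224063"
Leaf count: 9

9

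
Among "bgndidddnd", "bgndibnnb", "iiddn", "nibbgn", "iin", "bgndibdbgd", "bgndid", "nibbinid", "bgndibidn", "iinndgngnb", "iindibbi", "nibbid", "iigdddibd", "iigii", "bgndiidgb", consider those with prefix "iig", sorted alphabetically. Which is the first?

iigdddibd

Filter for "iig…" and sort: "iigdddibd", "iigii"
The 1st is iigdddibd.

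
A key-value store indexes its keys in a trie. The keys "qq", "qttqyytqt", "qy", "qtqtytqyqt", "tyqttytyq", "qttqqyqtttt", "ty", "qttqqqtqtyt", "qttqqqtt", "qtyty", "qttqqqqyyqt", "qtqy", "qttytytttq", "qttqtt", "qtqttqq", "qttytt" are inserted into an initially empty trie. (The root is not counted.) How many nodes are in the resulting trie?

Count nodes per top-level branch (shared prefixes stored once):
  'q'-branch (qq, qtqttqq, qtqtytqyqt, qtqy, qttqqqqyyqt, qttqqqtqtyt, qttqqqtt, qttqqyqtttt, qttqtt, qttqyytqt, qttytt, qttytytttq, qtyty, qy): 55 nodes
  't'-branch (ty, tyqttytyq): 9 nodes
Sum: 64

64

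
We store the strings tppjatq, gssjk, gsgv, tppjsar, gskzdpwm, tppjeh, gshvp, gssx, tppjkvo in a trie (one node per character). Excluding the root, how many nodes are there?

32

Insert word by word; a character creates a node only if that edge doesn't already exist:
  "tppjatq" → 7 new (t, p, p, j, a, t, q)
  "gssjk" → 5 new (g, s, s, j, k)
  "gsgv" → prefix "gs" already present; 2 new (g, v)
  "tppjsar" → prefix "tppj" already present; 3 new (s, a, r)
  "gskzdpwm" → prefix "gs" already present; 6 new (k, z, d, p, w, m)
  "tppjeh" → prefix "tppj" already present; 2 new (e, h)
  "gshvp" → prefix "gs" already present; 3 new (h, v, p)
  "gssx" → prefix "gss" already present; 1 new (x)
  "tppjkvo" → prefix "tppj" already present; 3 new (k, v, o)
Total nodes = 7 + 5 + 2 + 3 + 6 + 2 + 3 + 1 + 3 = 32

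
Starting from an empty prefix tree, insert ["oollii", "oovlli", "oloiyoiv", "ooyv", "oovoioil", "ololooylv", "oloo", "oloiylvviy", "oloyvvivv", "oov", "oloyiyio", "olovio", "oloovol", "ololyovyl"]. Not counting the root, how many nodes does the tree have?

57

For each word, the new-node count is its length minus the longest prefix already in the trie:
  "oollii" → 6 new (o, o, l, l, i, i)
  "oovlli" → prefix "oo" already present; 4 new (v, l, l, i)
  "oloiyoiv" → prefix "o" already present; 7 new (l, o, i, y, o, i, v)
  "ooyv" → prefix "oo" already present; 2 new (y, v)
  "oovoioil" → prefix "oov" already present; 5 new (o, i, o, i, l)
  "ololooylv" → prefix "olo" already present; 6 new (l, o, o, y, l, v)
  "oloo" → prefix "olo" already present; 1 new (o)
  "oloiylvviy" → prefix "oloiy" already present; 5 new (l, v, v, i, y)
  "oloyvvivv" → prefix "olo" already present; 6 new (y, v, v, i, v, v)
  "oov" → prefix "oov" already present; 0 new (none)
  "oloyiyio" → prefix "oloy" already present; 4 new (i, y, i, o)
  "olovio" → prefix "olo" already present; 3 new (v, i, o)
  "oloovol" → prefix "oloo" already present; 3 new (v, o, l)
  "ololyovyl" → prefix "olol" already present; 5 new (y, o, v, y, l)
Total nodes = 6 + 4 + 7 + 2 + 5 + 6 + 1 + 5 + 6 + 0 + 4 + 3 + 3 + 5 = 57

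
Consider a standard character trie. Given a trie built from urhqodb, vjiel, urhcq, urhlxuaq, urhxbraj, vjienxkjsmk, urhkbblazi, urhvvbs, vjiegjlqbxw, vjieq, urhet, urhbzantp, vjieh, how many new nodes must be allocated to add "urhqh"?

Walking "urhqh" from the root, the first 4 characters ("urhq") follow existing edges; "h" is the first miss.
So 5 − 4 = 1 new nodes.

1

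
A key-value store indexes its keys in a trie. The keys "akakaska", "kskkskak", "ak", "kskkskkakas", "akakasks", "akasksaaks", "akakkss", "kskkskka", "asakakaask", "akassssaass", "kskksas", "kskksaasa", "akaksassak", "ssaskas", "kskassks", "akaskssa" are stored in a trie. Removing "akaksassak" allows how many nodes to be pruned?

6

Walk "akaksassak" from the leaf back toward the root, removing each node that no remaining word uses.
The suffix "sassak" (6 nodes) is used only by "akaksassak"; the node for "akak" still has the child "a", so pruning stops there.
Nodes removed: 6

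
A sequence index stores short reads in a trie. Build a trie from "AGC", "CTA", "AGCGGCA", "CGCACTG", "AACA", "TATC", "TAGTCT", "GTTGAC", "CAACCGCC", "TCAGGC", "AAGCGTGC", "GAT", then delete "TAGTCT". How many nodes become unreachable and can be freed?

Walk "TAGTCT" from the leaf back toward the root, removing each node that no remaining word uses.
The suffix "GTCT" (4 nodes) is used only by "TAGTCT"; the node for "TA" still has the child "T", so pruning stops there.
Nodes removed: 4

4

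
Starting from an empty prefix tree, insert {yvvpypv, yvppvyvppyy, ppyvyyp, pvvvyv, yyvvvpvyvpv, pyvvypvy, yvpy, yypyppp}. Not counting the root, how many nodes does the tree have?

For each word, the new-node count is its length minus the longest prefix already in the trie:
  "yvvpypv" → 7 new (y, v, v, p, y, p, v)
  "yvppvyvppyy" → prefix "yv" already present; 9 new (p, p, v, y, v, p, p, y, y)
  "ppyvyyp" → 7 new (p, p, y, v, y, y, p)
  "pvvvyv" → prefix "p" already present; 5 new (v, v, v, y, v)
  "yyvvvpvyvpv" → prefix "y" already present; 10 new (y, v, v, v, p, v, y, v, p, v)
  "pyvvypvy" → prefix "p" already present; 7 new (y, v, v, y, p, v, y)
  "yvpy" → prefix "yvp" already present; 1 new (y)
  "yypyppp" → prefix "yy" already present; 5 new (p, y, p, p, p)
Total nodes = 7 + 9 + 7 + 5 + 10 + 7 + 1 + 5 = 51

51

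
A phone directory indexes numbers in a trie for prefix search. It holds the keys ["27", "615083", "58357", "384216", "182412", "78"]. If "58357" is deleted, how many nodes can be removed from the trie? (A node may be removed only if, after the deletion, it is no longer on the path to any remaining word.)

5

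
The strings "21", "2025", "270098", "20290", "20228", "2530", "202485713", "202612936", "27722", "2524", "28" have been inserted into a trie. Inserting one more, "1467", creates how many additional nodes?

Nothing in the trie begins with "1"; the whole of "1467" is new.
4 − 0 = 4 new nodes.

4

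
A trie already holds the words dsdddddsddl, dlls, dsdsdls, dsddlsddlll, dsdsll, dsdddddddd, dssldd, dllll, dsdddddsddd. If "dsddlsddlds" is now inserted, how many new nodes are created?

The longest prefix of "dsddlsddlds" already in the trie is "dsddlsddl" (length 9).
Each of the 2 remaining characters creates one node.

2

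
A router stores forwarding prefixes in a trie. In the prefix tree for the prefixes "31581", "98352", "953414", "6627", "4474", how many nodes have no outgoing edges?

5

A leaf is a node with no children — equivalently, the end of a word that is not a proper prefix of any other stored word.
Those words: "31581", "4474", "6627", "953414", "98352"
Leaf count: 5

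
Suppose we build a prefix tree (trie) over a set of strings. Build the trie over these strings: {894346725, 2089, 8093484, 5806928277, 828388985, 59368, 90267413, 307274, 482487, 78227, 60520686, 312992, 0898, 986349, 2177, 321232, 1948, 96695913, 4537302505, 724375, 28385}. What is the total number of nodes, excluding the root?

125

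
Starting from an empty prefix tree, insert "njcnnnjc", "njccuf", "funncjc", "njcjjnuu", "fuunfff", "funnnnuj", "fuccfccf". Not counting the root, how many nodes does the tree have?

For each word, the new-node count is its length minus the longest prefix already in the trie:
  "njcnnnjc" → 8 new (n, j, c, n, n, n, j, c)
  "njccuf" → prefix "njc" already present; 3 new (c, u, f)
  "funncjc" → 7 new (f, u, n, n, c, j, c)
  "njcjjnuu" → prefix "njc" already present; 5 new (j, j, n, u, u)
  "fuunfff" → prefix "fu" already present; 5 new (u, n, f, f, f)
  "funnnnuj" → prefix "funn" already present; 4 new (n, n, u, j)
  "fuccfccf" → prefix "fu" already present; 6 new (c, c, f, c, c, f)
Total nodes = 8 + 3 + 7 + 5 + 5 + 4 + 6 = 38

38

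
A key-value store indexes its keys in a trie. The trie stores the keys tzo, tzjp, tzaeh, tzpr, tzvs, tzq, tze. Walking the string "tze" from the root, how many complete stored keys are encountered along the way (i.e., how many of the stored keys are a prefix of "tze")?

Walk "tze" from the root; an end-of-word marker is hit whenever a stored word is a prefix of "tze".
Prefixes of the query that are stored words: "tze"
Count: 1

1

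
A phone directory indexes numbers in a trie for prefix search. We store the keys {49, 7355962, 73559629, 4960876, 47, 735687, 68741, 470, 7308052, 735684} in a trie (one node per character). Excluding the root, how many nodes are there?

Count nodes per top-level branch (shared prefixes stored once):
  '4'-branch (47, 470, 49, 4960876): 9 nodes
  '6'-branch (68741): 5 nodes
  '7'-branch (7308052, 7355962, 73559629, 735684, 735687): 17 nodes
Sum: 31

31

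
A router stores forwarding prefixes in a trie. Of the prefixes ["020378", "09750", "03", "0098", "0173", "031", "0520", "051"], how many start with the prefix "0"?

8

Traverse to the node for "0", then collect every word in that subtree.
Words under "0": 0098, 0173, 020378, 03, 031, 051, 0520, 09750
Count: 8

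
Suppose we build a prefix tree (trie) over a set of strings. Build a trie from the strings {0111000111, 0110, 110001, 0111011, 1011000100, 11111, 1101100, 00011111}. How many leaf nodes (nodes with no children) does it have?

A leaf is a node with no children — equivalently, the end of a word that is not a proper prefix of any other stored word.
Those words: "00011111", "0110", "0111000111", "0111011", "1011000100", "110001", "1101100", "11111"
Leaf count: 8

8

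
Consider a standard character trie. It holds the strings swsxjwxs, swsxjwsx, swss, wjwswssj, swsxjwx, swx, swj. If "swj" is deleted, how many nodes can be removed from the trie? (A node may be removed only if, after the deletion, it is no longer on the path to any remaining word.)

After clearing the end-marker at "swj", prune upward until reaching a node still needed by another word.
The suffix "j" (1 node) is used only by "swj"; the node for "sw" still has the child "s", so pruning stops there.
Nodes removed: 1

1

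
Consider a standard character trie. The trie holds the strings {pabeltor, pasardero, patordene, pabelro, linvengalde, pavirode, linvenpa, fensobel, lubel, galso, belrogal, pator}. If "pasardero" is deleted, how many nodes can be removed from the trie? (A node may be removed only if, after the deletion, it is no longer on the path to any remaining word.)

A node on "pasardero"'s path can go only if nothing else ends at it or branches off below it.
The suffix "sardero" (7 nodes) is used only by "pasardero"; the node for "pa" still has the child "b", so pruning stops there.
Nodes removed: 7

7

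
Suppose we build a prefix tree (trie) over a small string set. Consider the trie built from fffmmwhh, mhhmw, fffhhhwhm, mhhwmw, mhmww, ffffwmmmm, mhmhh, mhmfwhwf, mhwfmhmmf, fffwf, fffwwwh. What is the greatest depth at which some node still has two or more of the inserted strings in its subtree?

The deepest shared node is where two words last agree before diverging.
e.g. "fffwf" and "fffwwwh" share the prefix "fffw" of length 4; no pair shares a longer one.
Longest shared-prefix length: 4

4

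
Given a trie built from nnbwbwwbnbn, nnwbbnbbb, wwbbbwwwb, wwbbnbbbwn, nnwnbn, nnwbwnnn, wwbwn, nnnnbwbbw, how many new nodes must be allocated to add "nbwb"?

3

"n" is already a path in the trie; the remaining "bwb" must be added.
New nodes needed: |"nbwb"| − 1 = 4 − 1 = 3.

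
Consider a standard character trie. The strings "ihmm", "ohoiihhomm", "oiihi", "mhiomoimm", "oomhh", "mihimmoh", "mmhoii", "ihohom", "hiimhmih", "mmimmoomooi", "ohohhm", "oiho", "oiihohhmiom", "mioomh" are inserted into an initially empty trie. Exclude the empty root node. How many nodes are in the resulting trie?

80

Insert word by word; a character creates a node only if that edge doesn't already exist:
  "ihmm" → 4 new (i, h, m, m)
  "ohoiihhomm" → 10 new (o, h, o, i, i, h, h, o, m, m)
  "oiihi" → prefix "o" already present; 4 new (i, i, h, i)
  "mhiomoimm" → 9 new (m, h, i, o, m, o, i, m, m)
  "oomhh" → prefix "o" already present; 4 new (o, m, h, h)
  "mihimmoh" → prefix "m" already present; 7 new (i, h, i, m, m, o, h)
  "mmhoii" → prefix "m" already present; 5 new (m, h, o, i, i)
  "ihohom" → prefix "ih" already present; 4 new (o, h, o, m)
  "hiimhmih" → 8 new (h, i, i, m, h, m, i, h)
  "mmimmoomooi" → prefix "mm" already present; 9 new (i, m, m, o, o, m, o, o, i)
  "ohohhm" → prefix "oho" already present; 3 new (h, h, m)
  "oiho" → prefix "oi" already present; 2 new (h, o)
  "oiihohhmiom" → prefix "oiih" already present; 7 new (o, h, h, m, i, o, m)
  "mioomh" → prefix "mi" already present; 4 new (o, o, m, h)
Total nodes = 4 + 10 + 4 + 9 + 4 + 7 + 5 + 4 + 8 + 9 + 3 + 2 + 7 + 4 = 80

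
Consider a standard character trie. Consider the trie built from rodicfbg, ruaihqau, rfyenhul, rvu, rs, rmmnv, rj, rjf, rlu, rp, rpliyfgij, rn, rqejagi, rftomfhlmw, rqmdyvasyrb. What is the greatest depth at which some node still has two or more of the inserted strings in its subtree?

2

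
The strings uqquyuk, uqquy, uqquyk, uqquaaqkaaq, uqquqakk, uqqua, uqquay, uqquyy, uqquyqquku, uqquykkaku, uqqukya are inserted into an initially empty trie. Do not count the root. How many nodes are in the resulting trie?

33

Count nodes per top-level branch (shared prefixes stored once):
  'u'-branch (uqqua, uqquaaqkaaq, uqquay, uqqukya, uqquqakk, uqquy, uqquyk, uqquykkaku, uqquyqquku, uqquyuk, uqquyy): 33 nodes
Sum: 33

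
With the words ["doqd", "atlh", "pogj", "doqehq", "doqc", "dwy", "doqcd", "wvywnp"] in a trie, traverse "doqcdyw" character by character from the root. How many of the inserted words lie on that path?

Check each prefix of "doqcdyw" against the stored set — each match is an end-marker on the path.
Prefixes of the query that are stored words: "doqc", "doqcd"
Count: 2

2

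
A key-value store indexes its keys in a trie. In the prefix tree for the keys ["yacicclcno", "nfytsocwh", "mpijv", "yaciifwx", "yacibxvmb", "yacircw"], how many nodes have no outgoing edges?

6

Leaves are exactly the stored words that no other stored word extends.
Those words: "mpijv", "nfytsocwh", "yacibxvmb", "yacicclcno", "yaciifwx", "yacircw"
Leaf count: 6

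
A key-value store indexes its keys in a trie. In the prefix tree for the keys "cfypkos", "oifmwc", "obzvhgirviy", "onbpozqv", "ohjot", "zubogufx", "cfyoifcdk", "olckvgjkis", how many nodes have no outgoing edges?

8

A leaf is a node with no children — equivalently, the end of a word that is not a proper prefix of any other stored word.
Those words: "cfyoifcdk", "cfypkos", "obzvhgirviy", "ohjot", "oifmwc", "olckvgjkis", "onbpozqv", "zubogufx"
Leaf count: 8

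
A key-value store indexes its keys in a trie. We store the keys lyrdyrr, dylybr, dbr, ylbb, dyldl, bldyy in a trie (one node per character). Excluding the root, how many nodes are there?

26

Trie structure (* marks end of a word):
(root)
├─ b
│  └─ l
│     └─ d
│        └─ y
│           └─ y *
├─ d
│  ├─ b
│  │  └─ r *
│  └─ y
│     └─ l
│        ├─ d
│        │  └─ l *
│        └─ y
│           └─ b
│              └─ r *
├─ l
│  └─ y
│     └─ r
│        └─ d
│           └─ y
│              └─ r
│                 └─ r *
└─ y
   └─ l
      └─ b
         └─ b *
Counting every labelled node above: 26.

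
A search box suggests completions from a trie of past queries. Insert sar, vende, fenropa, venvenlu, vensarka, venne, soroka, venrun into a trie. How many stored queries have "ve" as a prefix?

Traverse to the node for "ve", then collect every word in that subtree.
Words under "ve": vende, venne, venrun, vensarka, venvenlu
Count: 5

5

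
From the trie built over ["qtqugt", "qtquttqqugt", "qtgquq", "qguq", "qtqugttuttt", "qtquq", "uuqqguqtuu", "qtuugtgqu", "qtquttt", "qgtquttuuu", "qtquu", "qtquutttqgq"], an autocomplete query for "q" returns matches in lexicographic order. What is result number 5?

qtqugttuttt

DFS of the "q" subtree visits, in order: "qgtquttuuu", "qguq", "qtgquq", "qtqugt", "qtqugttuttt", "qtquq", "qtquttqqugt", "qtquttt", "qtquu", "qtquutttqgq", "qtuugtgqu"
The 5th is qtqugttuttt.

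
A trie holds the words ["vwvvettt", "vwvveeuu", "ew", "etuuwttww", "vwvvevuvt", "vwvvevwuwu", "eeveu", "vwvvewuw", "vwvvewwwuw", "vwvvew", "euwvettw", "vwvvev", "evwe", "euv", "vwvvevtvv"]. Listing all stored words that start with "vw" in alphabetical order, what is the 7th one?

vwvvew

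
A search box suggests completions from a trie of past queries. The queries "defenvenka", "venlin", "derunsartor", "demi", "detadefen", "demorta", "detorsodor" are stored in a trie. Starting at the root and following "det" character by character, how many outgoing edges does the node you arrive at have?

2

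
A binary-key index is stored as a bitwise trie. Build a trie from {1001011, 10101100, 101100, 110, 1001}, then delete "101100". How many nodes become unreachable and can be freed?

Walk "101100" from the leaf back toward the root, removing each node that no remaining word uses.
The suffix "100" (3 nodes) is used only by "101100"; the node for "101" still has the child "0", so pruning stops there.
Nodes removed: 3

3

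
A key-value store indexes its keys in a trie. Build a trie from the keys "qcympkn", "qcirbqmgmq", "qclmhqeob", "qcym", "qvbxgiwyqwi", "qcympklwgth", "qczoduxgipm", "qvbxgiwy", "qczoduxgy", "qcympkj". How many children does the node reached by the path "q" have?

The children of the "q" node are the distinct next characters among strings starting with "q".
Characters that immediately follow "q" among the stored strings: {c, v}.
That node has 2 child edges.

2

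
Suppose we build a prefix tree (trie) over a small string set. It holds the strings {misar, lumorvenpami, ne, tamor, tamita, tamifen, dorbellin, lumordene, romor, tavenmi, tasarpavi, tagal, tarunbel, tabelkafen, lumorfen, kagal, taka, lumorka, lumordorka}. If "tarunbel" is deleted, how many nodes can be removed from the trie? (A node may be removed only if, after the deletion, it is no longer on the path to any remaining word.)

Walk "tarunbel" from the leaf back toward the root, removing each node that no remaining word uses.
The suffix "runbel" (6 nodes) is used only by "tarunbel"; the node for "ta" still has the child "m", so pruning stops there.
Nodes removed: 6

6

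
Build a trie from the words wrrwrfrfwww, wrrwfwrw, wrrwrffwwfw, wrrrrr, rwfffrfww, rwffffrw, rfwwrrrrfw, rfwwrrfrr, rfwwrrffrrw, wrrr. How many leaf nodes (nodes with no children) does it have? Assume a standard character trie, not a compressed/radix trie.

9

A leaf is a node with no children — equivalently, the end of a word that is not a proper prefix of any other stored word.
Those words: "rfwwrrffrrw", "rfwwrrfrr", "rfwwrrrrfw", "rwffffrw", "rwfffrfww", "wrrrrr", "wrrwfwrw", "wrrwrffwwfw", "wrrwrfrfwww"
Leaf count: 9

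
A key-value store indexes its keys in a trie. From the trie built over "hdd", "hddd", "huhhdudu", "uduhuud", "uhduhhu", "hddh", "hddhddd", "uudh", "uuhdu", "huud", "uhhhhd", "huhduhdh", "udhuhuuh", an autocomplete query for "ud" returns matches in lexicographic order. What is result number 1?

udhuhuuh

Words with prefix "ud", in lexicographic order: "udhuhuuh", "uduhuud"
Position 1: udhuhuuh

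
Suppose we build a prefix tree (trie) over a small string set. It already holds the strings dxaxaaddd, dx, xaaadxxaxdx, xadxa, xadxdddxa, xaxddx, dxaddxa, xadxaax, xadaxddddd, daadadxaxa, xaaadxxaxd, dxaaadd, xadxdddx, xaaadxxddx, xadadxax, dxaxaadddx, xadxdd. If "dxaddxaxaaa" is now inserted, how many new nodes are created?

"dxaddxa" is already a path in the trie; the remaining "xaaa" must be added.
Each of the 4 remaining characters creates one node.

4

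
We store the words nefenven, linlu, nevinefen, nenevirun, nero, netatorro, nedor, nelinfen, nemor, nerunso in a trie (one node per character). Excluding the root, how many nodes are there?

For each word, the new-node count is its length minus the longest prefix already in the trie:
  "nefenven" → 8 new (n, e, f, e, n, v, e, n)
  "linlu" → 5 new (l, i, n, l, u)
  "nevinefen" → prefix "ne" already present; 7 new (v, i, n, e, f, e, n)
  "nenevirun" → prefix "ne" already present; 7 new (n, e, v, i, r, u, n)
  "nero" → prefix "ne" already present; 2 new (r, o)
  "netatorro" → prefix "ne" already present; 7 new (t, a, t, o, r, r, o)
  "nedor" → prefix "ne" already present; 3 new (d, o, r)
  "nelinfen" → prefix "ne" already present; 6 new (l, i, n, f, e, n)
  "nemor" → prefix "ne" already present; 3 new (m, o, r)
  "nerunso" → prefix "ner" already present; 4 new (u, n, s, o)
Total nodes = 8 + 5 + 7 + 7 + 2 + 7 + 3 + 6 + 3 + 4 = 52

52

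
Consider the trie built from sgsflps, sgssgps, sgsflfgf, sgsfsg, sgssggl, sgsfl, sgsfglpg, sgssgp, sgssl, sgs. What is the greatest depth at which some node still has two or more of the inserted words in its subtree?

6

The deepest shared node is where two words last agree before diverging.
e.g. "sgssgp" and "sgssgps" share the prefix "sgssgp" of length 6; no pair shares a longer one.
Longest shared-prefix length: 6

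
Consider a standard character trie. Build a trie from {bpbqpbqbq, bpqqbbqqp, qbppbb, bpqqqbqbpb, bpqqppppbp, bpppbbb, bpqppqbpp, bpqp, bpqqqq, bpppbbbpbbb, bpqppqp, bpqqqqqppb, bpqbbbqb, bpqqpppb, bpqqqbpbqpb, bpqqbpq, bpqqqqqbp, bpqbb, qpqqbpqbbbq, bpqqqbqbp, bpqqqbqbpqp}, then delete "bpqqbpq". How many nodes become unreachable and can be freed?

2

Walk "bpqqbpq" from the leaf back toward the root, removing each node that no remaining word uses.
The suffix "pq" (2 nodes) is used only by "bpqqbpq"; the node for "bpqqb" still has the child "b", so pruning stops there.
Nodes removed: 2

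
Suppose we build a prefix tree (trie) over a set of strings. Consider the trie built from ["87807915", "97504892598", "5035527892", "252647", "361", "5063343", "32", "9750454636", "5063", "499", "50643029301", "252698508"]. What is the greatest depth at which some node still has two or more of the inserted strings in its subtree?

Look for the deepest trie node that still has at least two words in its subtree.
e.g. "9750454636" and "97504892598" share the prefix "97504" of length 5; no pair shares a longer one.
Longest shared-prefix length: 5

5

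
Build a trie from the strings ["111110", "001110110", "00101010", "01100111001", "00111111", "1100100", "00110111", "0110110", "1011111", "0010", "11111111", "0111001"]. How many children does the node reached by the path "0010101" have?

1

Walk "0010101" from the root, arriving at one node.
Characters that immediately follow "0010101" among the stored strings: {0}.
That node has 1 child edge.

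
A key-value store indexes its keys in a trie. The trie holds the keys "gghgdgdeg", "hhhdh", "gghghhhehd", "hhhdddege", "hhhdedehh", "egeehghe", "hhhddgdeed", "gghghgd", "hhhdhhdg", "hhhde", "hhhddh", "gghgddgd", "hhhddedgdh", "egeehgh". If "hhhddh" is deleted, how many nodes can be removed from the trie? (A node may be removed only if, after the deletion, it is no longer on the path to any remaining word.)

1

Walk "hhhddh" from the leaf back toward the root, removing each node that no remaining word uses.
The suffix "h" (1 node) is used only by "hhhddh"; the node for "hhhdd" still has the child "d", so pruning stops there.
Nodes removed: 1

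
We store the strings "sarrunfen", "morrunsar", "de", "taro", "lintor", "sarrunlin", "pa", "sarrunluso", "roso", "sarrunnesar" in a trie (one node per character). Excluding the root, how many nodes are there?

47

For each word, the new-node count is its length minus the longest prefix already in the trie:
  "sarrunfen" → 9 new (s, a, r, r, u, n, f, e, n)
  "morrunsar" → 9 new (m, o, r, r, u, n, s, a, r)
  "de" → 2 new (d, e)
  "taro" → 4 new (t, a, r, o)
  "lintor" → 6 new (l, i, n, t, o, r)
  "sarrunlin" → prefix "sarrun" already present; 3 new (l, i, n)
  "pa" → 2 new (p, a)
  "sarrunluso" → prefix "sarrunl" already present; 3 new (u, s, o)
  "roso" → 4 new (r, o, s, o)
  "sarrunnesar" → prefix "sarrun" already present; 5 new (n, e, s, a, r)
Total nodes = 9 + 9 + 2 + 4 + 6 + 3 + 2 + 3 + 4 + 5 = 47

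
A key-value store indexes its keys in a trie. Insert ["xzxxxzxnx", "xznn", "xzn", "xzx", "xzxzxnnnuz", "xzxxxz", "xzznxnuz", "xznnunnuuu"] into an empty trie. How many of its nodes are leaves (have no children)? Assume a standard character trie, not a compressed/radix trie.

4

A leaf is a node with no children — equivalently, the end of a word that is not a proper prefix of any other stored word.
Those words: "xznnunnuuu", "xzxxxzxnx", "xzxzxnnnuz", "xzznxnuz"
Leaf count: 4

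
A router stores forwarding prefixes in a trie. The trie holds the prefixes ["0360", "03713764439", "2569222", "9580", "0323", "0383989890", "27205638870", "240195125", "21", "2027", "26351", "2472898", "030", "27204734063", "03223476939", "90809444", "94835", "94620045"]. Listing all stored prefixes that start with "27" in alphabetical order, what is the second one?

Filter for "27…" and sort: "27204734063", "27205638870"
The 2nd is 27205638870.

27205638870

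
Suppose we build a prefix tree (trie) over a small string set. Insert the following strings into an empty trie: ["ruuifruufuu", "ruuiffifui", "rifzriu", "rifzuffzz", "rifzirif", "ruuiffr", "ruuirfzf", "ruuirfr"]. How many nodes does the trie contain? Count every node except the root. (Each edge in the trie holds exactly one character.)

37

For each word, the new-node count is its length minus the longest prefix already in the trie:
  "ruuifruufuu" → 11 new (r, u, u, i, f, r, u, u, f, u, u)
  "ruuiffifui" → prefix "ruuif" already present; 5 new (f, i, f, u, i)
  "rifzriu" → prefix "r" already present; 6 new (i, f, z, r, i, u)
  "rifzuffzz" → prefix "rifz" already present; 5 new (u, f, f, z, z)
  "rifzirif" → prefix "rifz" already present; 4 new (i, r, i, f)
  "ruuiffr" → prefix "ruuiff" already present; 1 new (r)
  "ruuirfzf" → prefix "ruui" already present; 4 new (r, f, z, f)
  "ruuirfr" → prefix "ruuirf" already present; 1 new (r)
Total nodes = 11 + 5 + 6 + 5 + 4 + 1 + 4 + 1 = 37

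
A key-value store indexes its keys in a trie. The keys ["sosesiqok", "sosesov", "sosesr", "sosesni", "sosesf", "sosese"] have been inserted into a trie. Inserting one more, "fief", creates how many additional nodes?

"fief" shares no prefix with any stored word, so all 4 characters open new nodes.
4 − 0 = 4 new nodes.

4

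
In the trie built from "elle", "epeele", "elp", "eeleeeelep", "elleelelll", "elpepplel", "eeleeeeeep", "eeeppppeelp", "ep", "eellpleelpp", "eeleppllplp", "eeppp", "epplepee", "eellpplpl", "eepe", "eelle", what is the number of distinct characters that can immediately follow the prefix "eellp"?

Walk "eellp" from the root, arriving at one node.
Distinct next characters after "eellp": l, p.
That node has 2 child edges.

2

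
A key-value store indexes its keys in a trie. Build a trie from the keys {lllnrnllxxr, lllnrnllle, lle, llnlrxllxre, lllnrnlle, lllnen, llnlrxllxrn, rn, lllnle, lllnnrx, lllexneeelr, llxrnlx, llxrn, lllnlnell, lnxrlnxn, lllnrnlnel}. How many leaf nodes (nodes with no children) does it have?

15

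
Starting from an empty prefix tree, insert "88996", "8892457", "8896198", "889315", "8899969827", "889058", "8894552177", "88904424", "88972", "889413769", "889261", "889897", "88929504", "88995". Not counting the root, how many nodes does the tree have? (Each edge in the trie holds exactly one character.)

For each word, the new-node count is its length minus the longest prefix already in the trie:
  "88996" → 5 new (8, 8, 9, 9, 6)
  "8892457" → prefix "889" already present; 4 new (2, 4, 5, 7)
  "8896198" → prefix "889" already present; 4 new (6, 1, 9, 8)
  "889315" → prefix "889" already present; 3 new (3, 1, 5)
  "8899969827" → prefix "8899" already present; 6 new (9, 6, 9, 8, 2, 7)
  "889058" → prefix "889" already present; 3 new (0, 5, 8)
  "8894552177" → prefix "889" already present; 7 new (4, 5, 5, 2, 1, 7, 7)
  "88904424" → prefix "8890" already present; 4 new (4, 4, 2, 4)
  "88972" → prefix "889" already present; 2 new (7, 2)
  "889413769" → prefix "8894" already present; 5 new (1, 3, 7, 6, 9)
  "889261" → prefix "8892" already present; 2 new (6, 1)
  "889897" → prefix "889" already present; 3 new (8, 9, 7)
  "88929504" → prefix "8892" already present; 4 new (9, 5, 0, 4)
  "88995" → prefix "8899" already present; 1 new (5)
Total nodes = 5 + 4 + 4 + 3 + 6 + 3 + 7 + 4 + 2 + 5 + 2 + 3 + 4 + 1 = 53

53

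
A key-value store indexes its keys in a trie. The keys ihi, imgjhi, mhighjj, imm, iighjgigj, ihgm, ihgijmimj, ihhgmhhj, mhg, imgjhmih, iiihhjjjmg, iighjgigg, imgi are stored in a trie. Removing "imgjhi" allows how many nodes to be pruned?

A node on "imgjhi"'s path can go only if nothing else ends at it or branches off below it.
The suffix "i" (1 node) is used only by "imgjhi"; the node for "imgjh" still has the child "m", so pruning stops there.
Nodes removed: 1

1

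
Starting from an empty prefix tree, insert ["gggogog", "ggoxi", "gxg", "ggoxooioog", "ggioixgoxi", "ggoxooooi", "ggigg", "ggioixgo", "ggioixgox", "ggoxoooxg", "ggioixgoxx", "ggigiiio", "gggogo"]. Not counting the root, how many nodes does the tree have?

Count nodes per top-level branch (shared prefixes stored once):
  'g'-branch (gggogo, gggogog, ggigg, ggigiiio, ggioixgo, ggioixgox, ggioixgoxi, ggioixgoxx, ggoxi, ggoxooioog, ggoxooooi, ggoxoooxg, gxg): 38 nodes
Sum: 38

38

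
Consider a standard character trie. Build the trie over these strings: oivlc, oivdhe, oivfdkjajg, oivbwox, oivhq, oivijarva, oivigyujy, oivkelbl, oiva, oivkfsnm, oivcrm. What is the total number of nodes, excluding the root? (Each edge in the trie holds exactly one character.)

Insert word by word; a character creates a node only if that edge doesn't already exist:
  "oivlc" → 5 new (o, i, v, l, c)
  "oivdhe" → prefix "oiv" already present; 3 new (d, h, e)
  "oivfdkjajg" → prefix "oiv" already present; 7 new (f, d, k, j, a, j, g)
  "oivbwox" → prefix "oiv" already present; 4 new (b, w, o, x)
  "oivhq" → prefix "oiv" already present; 2 new (h, q)
  "oivijarva" → prefix "oiv" already present; 6 new (i, j, a, r, v, a)
  "oivigyujy" → prefix "oivi" already present; 5 new (g, y, u, j, y)
  "oivkelbl" → prefix "oiv" already present; 5 new (k, e, l, b, l)
  "oiva" → prefix "oiv" already present; 1 new (a)
  "oivkfsnm" → prefix "oivk" already present; 4 new (f, s, n, m)
  "oivcrm" → prefix "oiv" already present; 3 new (c, r, m)
Total nodes = 5 + 3 + 7 + 4 + 2 + 6 + 5 + 5 + 1 + 4 + 3 = 45

45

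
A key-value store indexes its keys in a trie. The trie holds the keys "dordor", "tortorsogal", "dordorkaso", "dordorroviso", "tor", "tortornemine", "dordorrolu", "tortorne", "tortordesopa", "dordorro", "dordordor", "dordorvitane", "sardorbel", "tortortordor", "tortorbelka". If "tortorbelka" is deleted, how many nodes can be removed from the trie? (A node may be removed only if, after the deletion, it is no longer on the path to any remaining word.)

5

A node on "tortorbelka"'s path can go only if nothing else ends at it or branches off below it.
The suffix "belka" (5 nodes) is used only by "tortorbelka"; the node for "tortor" still has the child "s", so pruning stops there.
Nodes removed: 5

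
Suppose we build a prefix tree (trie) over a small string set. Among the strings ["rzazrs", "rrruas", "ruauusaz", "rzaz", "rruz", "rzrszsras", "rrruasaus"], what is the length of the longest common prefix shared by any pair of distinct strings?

6

Look for the deepest trie node that still has at least two words in its subtree.
"rrruas" and "rrruasaus" agree on "rrruas" (6 characters) before diverging; nothing deeper is shared.
Longest shared-prefix length: 6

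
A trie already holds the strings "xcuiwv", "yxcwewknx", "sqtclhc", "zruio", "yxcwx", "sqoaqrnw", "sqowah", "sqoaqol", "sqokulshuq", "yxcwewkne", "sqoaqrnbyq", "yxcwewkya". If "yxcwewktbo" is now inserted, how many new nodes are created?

Walking "yxcwewktbo" from the root, the first 7 characters ("yxcwewk") follow existing edges; "t" is the first miss.
New nodes needed: |"yxcwewktbo"| − 7 = 10 − 7 = 3.

3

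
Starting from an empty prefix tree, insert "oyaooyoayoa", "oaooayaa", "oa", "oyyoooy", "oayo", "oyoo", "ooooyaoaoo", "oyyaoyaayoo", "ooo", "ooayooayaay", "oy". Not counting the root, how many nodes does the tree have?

53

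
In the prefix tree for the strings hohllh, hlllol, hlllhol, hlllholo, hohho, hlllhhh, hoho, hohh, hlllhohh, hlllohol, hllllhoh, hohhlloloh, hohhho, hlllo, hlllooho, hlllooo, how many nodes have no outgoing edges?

13

Leaves are exactly the stored words that no other stored word extends.
Those words: "hlllhhh", "hlllhohh", "hlllholo", "hllllhoh", "hlllohol", "hlllol", "hlllooho", "hlllooo", "hohhho", "hohhlloloh", "hohho", "hohllh", "hoho"
Leaf count: 13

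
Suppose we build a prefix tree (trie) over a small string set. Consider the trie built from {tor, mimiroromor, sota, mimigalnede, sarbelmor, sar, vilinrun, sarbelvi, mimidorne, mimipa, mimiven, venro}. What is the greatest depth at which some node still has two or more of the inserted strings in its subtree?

6

The deepest shared node is where two words last agree before diverging.
e.g. "sarbelmor" and "sarbelvi" share the prefix "sarbel" of length 6; no pair shares a longer one.
Longest shared-prefix length: 6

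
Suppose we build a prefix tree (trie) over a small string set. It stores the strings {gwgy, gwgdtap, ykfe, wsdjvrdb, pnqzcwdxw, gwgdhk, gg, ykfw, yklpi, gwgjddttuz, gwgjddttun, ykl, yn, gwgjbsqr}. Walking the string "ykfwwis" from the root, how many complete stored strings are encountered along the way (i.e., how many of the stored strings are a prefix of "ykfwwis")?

1

Traverse "ykfwwis" character by character; count nodes along the way that are marked as word ends.
Prefixes of the query that are stored words: "ykfw"
Count: 1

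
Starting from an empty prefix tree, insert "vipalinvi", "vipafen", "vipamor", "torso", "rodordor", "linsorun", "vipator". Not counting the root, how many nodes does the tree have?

39

Insert word by word; a character creates a node only if that edge doesn't already exist:
  "vipalinvi" → 9 new (v, i, p, a, l, i, n, v, i)
  "vipafen" → prefix "vipa" already present; 3 new (f, e, n)
  "vipamor" → prefix "vipa" already present; 3 new (m, o, r)
  "torso" → 5 new (t, o, r, s, o)
  "rodordor" → 8 new (r, o, d, o, r, d, o, r)
  "linsorun" → 8 new (l, i, n, s, o, r, u, n)
  "vipator" → prefix "vipa" already present; 3 new (t, o, r)
Total nodes = 9 + 3 + 3 + 5 + 8 + 8 + 3 = 39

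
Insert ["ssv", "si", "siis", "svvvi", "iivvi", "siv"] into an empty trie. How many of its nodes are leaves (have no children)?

Leaves are exactly the stored words that no other stored word extends.
Those words: "iivvi", "siis", "siv", "ssv", "svvvi"
Leaf count: 5

5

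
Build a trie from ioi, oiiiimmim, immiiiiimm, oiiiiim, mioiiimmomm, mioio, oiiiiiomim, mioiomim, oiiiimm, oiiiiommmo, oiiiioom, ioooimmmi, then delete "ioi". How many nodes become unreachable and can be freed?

Walk "ioi" from the leaf back toward the root, removing each node that no remaining word uses.
The suffix "i" (1 node) is used only by "ioi"; the node for "io" still has the child "o", so pruning stops there.
Nodes removed: 1

1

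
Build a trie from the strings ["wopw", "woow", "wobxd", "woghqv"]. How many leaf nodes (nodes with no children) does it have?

4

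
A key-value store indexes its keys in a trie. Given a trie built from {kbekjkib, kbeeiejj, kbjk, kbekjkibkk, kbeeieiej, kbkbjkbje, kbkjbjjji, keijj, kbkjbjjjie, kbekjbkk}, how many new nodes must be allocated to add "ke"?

0

Every character of "ke" already lies on an existing path (it is a prefix of some stored word).
No new nodes are needed: 0.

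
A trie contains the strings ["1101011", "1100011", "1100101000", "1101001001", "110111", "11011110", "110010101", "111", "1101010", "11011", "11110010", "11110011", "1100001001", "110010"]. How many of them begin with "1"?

Walk to "1"; the words in its subtree are exactly those with that prefix.
Words under "1": 1100001001, 1100011, 110010, 1100101000, 110010101, 1101001001, 1101010, 1101011, 11011, 110111, 11011110, 111, 11110010, 11110011
Count: 14

14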